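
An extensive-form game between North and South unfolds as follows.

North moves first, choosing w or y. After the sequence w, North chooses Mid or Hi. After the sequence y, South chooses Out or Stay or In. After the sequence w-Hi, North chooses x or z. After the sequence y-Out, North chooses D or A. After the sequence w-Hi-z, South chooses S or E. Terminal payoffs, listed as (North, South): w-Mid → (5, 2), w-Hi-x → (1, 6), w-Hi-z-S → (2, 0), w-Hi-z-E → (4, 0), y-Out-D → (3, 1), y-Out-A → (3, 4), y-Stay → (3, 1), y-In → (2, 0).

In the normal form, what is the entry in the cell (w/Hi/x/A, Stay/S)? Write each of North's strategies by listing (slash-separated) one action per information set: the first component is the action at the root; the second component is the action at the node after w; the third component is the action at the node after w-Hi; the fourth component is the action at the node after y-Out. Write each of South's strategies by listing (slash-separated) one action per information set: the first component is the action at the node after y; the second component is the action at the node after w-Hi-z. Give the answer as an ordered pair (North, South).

Trace the play path from the root:
  North plays w
  North plays Hi at [w]
  North plays x at [w-Hi]
→ terminal payoff (1, 6).
(North's choice at the node after y-Out is never reached on this path, so it doesn't affect the outcome.)

(1, 6)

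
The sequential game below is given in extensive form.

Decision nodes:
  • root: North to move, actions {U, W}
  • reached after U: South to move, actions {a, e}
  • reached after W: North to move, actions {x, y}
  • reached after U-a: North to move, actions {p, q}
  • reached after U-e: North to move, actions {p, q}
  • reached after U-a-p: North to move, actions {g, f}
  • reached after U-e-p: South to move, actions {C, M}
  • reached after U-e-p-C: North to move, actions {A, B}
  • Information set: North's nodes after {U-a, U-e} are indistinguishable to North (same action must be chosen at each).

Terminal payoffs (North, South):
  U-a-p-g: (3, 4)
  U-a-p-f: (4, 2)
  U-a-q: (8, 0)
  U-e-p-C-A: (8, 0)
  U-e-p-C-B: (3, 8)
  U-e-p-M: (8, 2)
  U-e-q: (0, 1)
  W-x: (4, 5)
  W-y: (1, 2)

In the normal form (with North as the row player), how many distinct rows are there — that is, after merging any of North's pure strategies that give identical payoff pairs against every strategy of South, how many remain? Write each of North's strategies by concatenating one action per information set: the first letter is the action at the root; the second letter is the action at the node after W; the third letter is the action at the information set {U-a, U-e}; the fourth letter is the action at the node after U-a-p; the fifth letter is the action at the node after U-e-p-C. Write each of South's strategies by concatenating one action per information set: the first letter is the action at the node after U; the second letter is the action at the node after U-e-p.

North has 32 pure strategies: UxpgA, UxpgB, UxpfA, UxpfB, UxqgA, UxqgB, UxqfA, UxqfB, UypgA, UypgB, UypfA, UypfB, UyqgA, UyqgB, UyqfA, UyqfB, WxpgA, WxpgB, WxpfA, WxpfB, WxqgA, WxqgB, WxqfA, WxqfB, WypgA, WypgB, WypfA, WypfB, WyqgA, WyqgB, WyqfA, WyqfB. Columns: aC, aM, eC, eM.
{UxpgA, UypgA} → row (3,4) (3,4) (8,0) (8,2)
{UxpgB, UypgB} → row (3,4) (3,4) (3,8) (8,2)
{UxpfA, UypfA} → row (4,2) (4,2) (8,0) (8,2)
{UxpfB, UypfB} → row (4,2) (4,2) (3,8) (8,2)
{UxqgA, UxqgB, UxqfA, UxqfB, UyqgA, UyqgB, UyqfA, UyqfB} → row (8,0) (8,0) (0,1) (0,1)
{WxpgA, WxpgB, WxpfA, WxpfB, WxqgA, WxqgB, WxqfA, WxqfB} → row (4,5) (4,5) (4,5) (4,5)
{WypgA, WypgB, WypfA, WypfB, WyqgA, WyqgB, WyqfA, WyqfB} → row (1,2) (1,2) (1,2) (1,2)
That's 7 distinct rows out of 32 strategies.

7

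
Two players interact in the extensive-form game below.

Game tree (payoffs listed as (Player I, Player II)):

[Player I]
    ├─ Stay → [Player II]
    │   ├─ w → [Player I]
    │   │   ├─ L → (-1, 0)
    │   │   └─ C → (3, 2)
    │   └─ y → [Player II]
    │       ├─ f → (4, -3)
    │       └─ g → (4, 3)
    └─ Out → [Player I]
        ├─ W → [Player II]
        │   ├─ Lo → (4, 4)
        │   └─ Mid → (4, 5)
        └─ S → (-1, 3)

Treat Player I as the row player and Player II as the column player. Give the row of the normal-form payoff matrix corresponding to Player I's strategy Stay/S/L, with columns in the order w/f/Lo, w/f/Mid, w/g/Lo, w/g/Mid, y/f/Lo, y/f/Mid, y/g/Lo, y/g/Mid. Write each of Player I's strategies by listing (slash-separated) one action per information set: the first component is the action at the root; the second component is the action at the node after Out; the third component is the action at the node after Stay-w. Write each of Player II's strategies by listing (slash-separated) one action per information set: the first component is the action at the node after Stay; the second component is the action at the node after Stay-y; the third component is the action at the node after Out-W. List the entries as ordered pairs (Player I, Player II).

vs w/f/Lo: Player I plays Stay → Player II plays w at [Stay] → Player I plays L at [Stay-w] → (-1, 0)
vs w/f/Mid: Player I plays Stay → Player II plays w at [Stay] → Player I plays L at [Stay-w] → (-1, 0)
vs w/g/Lo: Player I plays Stay → Player II plays w at [Stay] → Player I plays L at [Stay-w] → (-1, 0)
vs w/g/Mid: Player I plays Stay → Player II plays w at [Stay] → Player I plays L at [Stay-w] → (-1, 0)
vs y/f/Lo: Player I plays Stay → Player II plays y at [Stay] → Player II plays f at [Stay-y] → (4, -3)
vs y/f/Mid: Player I plays Stay → Player II plays y at [Stay] → Player II plays f at [Stay-y] → (4, -3)
vs y/g/Lo: Player I plays Stay → Player II plays y at [Stay] → Player II plays g at [Stay-y] → (4, 3)
vs y/g/Mid: Player I plays Stay → Player II plays y at [Stay] → Player II plays g at [Stay-y] → (4, 3)

(-1,0) (-1,0) (-1,0) (-1,0) (4,-3) (4,-3) (4,3) (4,3)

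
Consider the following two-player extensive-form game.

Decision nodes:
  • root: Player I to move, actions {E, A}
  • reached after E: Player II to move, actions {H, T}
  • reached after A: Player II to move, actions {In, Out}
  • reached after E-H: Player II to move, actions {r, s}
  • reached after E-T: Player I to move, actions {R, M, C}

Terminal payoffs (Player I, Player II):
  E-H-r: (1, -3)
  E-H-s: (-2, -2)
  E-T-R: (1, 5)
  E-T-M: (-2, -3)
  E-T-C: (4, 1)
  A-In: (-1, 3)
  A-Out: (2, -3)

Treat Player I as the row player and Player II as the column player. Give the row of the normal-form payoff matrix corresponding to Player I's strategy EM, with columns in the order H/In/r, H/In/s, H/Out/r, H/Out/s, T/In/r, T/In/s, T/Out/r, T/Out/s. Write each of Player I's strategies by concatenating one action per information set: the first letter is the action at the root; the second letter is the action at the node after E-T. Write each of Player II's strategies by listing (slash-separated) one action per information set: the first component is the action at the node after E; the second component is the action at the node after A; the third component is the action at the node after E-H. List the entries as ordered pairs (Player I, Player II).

(1,-3) (-2,-2) (1,-3) (-2,-2) (-2,-3) (-2,-3) (-2,-3) (-2,-3)

vs H/In/r: Player I plays E → Player II plays H at [E] → Player II plays r at [E-H] → (1, -3)
vs H/In/s: Player I plays E → Player II plays H at [E] → Player II plays s at [E-H] → (-2, -2)
vs H/Out/r: Player I plays E → Player II plays H at [E] → Player II plays r at [E-H] → (1, -3)
vs H/Out/s: Player I plays E → Player II plays H at [E] → Player II plays s at [E-H] → (-2, -2)
vs T/In/r: Player I plays E → Player II plays T at [E] → Player I plays M at [E-T] → (-2, -3)
vs T/In/s: Player I plays E → Player II plays T at [E] → Player I plays M at [E-T] → (-2, -3)
vs T/Out/r: Player I plays E → Player II plays T at [E] → Player I plays M at [E-T] → (-2, -3)
vs T/Out/s: Player I plays E → Player II plays T at [E] → Player I plays M at [E-T] → (-2, -3)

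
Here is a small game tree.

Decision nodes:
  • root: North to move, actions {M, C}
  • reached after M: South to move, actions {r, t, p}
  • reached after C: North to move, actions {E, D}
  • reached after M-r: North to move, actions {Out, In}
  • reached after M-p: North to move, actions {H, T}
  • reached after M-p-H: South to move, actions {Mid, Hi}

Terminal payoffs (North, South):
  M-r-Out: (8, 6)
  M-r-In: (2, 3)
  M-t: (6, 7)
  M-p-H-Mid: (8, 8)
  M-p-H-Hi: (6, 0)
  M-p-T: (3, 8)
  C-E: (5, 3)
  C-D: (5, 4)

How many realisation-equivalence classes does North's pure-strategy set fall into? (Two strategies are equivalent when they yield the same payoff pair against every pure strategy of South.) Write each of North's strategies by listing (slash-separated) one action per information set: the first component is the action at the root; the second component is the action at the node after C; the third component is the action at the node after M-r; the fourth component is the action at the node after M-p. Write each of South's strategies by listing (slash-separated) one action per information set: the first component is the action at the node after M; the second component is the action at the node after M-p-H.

6

North has 16 pure strategies: M/E/Out/H, M/E/Out/T, M/E/In/H, M/E/In/T, M/D/Out/H, M/D/Out/T, M/D/In/H, M/D/In/T, C/E/Out/H, C/E/Out/T, C/E/In/H, C/E/In/T, C/D/Out/H, C/D/Out/T, C/D/In/H, C/D/In/T. Columns: r/Mid, r/Hi, t/Mid, t/Hi, p/Mid, p/Hi.
{M/E/Out/H, M/D/Out/H} → row (8,6) (8,6) (6,7) (6,7) (8,8) (6,0)
{M/E/Out/T, M/D/Out/T} → row (8,6) (8,6) (6,7) (6,7) (3,8) (3,8)
{M/E/In/H, M/D/In/H} → row (2,3) (2,3) (6,7) (6,7) (8,8) (6,0)
{M/E/In/T, M/D/In/T} → row (2,3) (2,3) (6,7) (6,7) (3,8) (3,8)
{C/E/Out/H, C/E/Out/T, C/E/In/H, C/E/In/T} → row (5,3) (5,3) (5,3) (5,3) (5,3) (5,3)
{C/D/Out/H, C/D/Out/T, C/D/In/H, C/D/In/T} → row (5,4) (5,4) (5,4) (5,4) (5,4) (5,4)
That's 6 distinct rows out of 16 strategies.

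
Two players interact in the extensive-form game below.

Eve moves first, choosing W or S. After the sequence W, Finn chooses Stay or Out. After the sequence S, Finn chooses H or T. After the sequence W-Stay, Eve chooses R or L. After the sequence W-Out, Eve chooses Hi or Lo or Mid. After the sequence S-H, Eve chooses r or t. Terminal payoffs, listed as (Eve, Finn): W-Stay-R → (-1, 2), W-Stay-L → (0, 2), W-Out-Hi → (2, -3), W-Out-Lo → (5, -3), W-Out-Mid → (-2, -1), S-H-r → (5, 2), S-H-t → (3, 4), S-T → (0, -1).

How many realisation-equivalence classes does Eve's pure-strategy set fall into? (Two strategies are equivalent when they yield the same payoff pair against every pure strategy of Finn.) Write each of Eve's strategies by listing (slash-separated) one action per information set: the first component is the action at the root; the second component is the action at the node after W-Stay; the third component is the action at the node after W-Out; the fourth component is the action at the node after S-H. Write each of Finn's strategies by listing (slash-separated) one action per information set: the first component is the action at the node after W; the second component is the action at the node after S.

8

Eve has 24 pure strategies: W/R/Hi/r, W/R/Hi/t, W/R/Lo/r, W/R/Lo/t, W/R/Mid/r, W/R/Mid/t, W/L/Hi/r, W/L/Hi/t, W/L/Lo/r, W/L/Lo/t, W/L/Mid/r, W/L/Mid/t, S/R/Hi/r, S/R/Hi/t, S/R/Lo/r, S/R/Lo/t, S/R/Mid/r, S/R/Mid/t, S/L/Hi/r, S/L/Hi/t, S/L/Lo/r, S/L/Lo/t, S/L/Mid/r, S/L/Mid/t. Columns: Stay/H, Stay/T, Out/H, Out/T.
{W/R/Hi/r, W/R/Hi/t} → row (-1,2) (-1,2) (2,-3) (2,-3)
{W/R/Lo/r, W/R/Lo/t} → row (-1,2) (-1,2) (5,-3) (5,-3)
{W/R/Mid/r, W/R/Mid/t} → row (-1,2) (-1,2) (-2,-1) (-2,-1)
{W/L/Hi/r, W/L/Hi/t} → row (0,2) (0,2) (2,-3) (2,-3)
{W/L/Lo/r, W/L/Lo/t} → row (0,2) (0,2) (5,-3) (5,-3)
{W/L/Mid/r, W/L/Mid/t} → row (0,2) (0,2) (-2,-1) (-2,-1)
{S/R/Hi/r, S/R/Lo/r, S/R/Mid/r, S/L/Hi/r, S/L/Lo/r, S/L/Mid/r} → row (5,2) (0,-1) (5,2) (0,-1)
{S/R/Hi/t, S/R/Lo/t, S/R/Mid/t, S/L/Hi/t, S/L/Lo/t, S/L/Mid/t} → row (3,4) (0,-1) (3,4) (0,-1)
That's 8 distinct rows out of 24 strategies.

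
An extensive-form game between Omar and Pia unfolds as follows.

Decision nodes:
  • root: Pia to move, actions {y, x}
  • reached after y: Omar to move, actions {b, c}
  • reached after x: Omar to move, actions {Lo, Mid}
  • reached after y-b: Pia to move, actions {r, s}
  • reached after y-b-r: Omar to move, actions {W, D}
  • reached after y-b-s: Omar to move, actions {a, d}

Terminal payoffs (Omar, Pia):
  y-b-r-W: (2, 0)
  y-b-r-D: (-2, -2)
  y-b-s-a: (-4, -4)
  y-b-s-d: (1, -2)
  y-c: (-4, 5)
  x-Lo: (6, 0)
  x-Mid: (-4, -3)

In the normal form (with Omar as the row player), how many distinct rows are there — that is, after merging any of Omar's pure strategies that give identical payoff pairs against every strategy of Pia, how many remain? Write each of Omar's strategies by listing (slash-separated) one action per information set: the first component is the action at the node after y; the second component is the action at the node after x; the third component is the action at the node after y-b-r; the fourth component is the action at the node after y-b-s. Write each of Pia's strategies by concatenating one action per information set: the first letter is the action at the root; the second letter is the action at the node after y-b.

10

Omar has 16 pure strategies: b/Lo/W/a, b/Lo/W/d, b/Lo/D/a, b/Lo/D/d, b/Mid/W/a, b/Mid/W/d, b/Mid/D/a, b/Mid/D/d, c/Lo/W/a, c/Lo/W/d, c/Lo/D/a, c/Lo/D/d, c/Mid/W/a, c/Mid/W/d, c/Mid/D/a, c/Mid/D/d. Columns: yr, ys, xr, xs.
{b/Lo/W/a} → row (2,0) (-4,-4) (6,0) (6,0)
{b/Lo/W/d} → row (2,0) (1,-2) (6,0) (6,0)
{b/Lo/D/a} → row (-2,-2) (-4,-4) (6,0) (6,0)
{b/Lo/D/d} → row (-2,-2) (1,-2) (6,0) (6,0)
{b/Mid/W/a} → row (2,0) (-4,-4) (-4,-3) (-4,-3)
{b/Mid/W/d} → row (2,0) (1,-2) (-4,-3) (-4,-3)
{b/Mid/D/a} → row (-2,-2) (-4,-4) (-4,-3) (-4,-3)
{b/Mid/D/d} → row (-2,-2) (1,-2) (-4,-3) (-4,-3)
{c/Lo/W/a, c/Lo/W/d, c/Lo/D/a, c/Lo/D/d} → row (-4,5) (-4,5) (6,0) (6,0)
{c/Mid/W/a, c/Mid/W/d, c/Mid/D/a, c/Mid/D/d} → row (-4,5) (-4,5) (-4,-3) (-4,-3)
That's 10 distinct rows out of 16 strategies.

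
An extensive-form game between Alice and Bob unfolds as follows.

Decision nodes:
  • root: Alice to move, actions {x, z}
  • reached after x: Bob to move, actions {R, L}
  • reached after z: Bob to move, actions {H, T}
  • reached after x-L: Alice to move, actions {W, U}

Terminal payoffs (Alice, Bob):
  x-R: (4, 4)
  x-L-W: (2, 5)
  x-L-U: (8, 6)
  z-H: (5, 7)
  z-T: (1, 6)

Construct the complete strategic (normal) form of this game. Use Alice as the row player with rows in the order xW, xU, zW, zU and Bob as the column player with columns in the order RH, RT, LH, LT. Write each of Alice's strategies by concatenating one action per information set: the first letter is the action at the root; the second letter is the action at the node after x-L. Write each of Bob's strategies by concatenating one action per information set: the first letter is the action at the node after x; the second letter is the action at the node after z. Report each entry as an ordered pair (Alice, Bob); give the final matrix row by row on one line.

xW: (4,4) (4,4) (2,5) (2,5) | xU: (4,4) (4,4) (8,6) (8,6) | zW: (5,7) (1,6) (5,7) (1,6) | zU: (5,7) (1,6) (5,7) (1,6)

Row xW: RH→(4,4), RT→(4,4), LH→(2,5), LT→(2,5)
Row xU: RH→(4,4), RT→(4,4), LH→(8,6), LT→(8,6)
Row zW: RH→(5,7), RT→(1,6), LH→(5,7), LT→(1,6)
Row zU: RH→(5,7), RT→(1,6), LH→(5,7), LT→(1,6)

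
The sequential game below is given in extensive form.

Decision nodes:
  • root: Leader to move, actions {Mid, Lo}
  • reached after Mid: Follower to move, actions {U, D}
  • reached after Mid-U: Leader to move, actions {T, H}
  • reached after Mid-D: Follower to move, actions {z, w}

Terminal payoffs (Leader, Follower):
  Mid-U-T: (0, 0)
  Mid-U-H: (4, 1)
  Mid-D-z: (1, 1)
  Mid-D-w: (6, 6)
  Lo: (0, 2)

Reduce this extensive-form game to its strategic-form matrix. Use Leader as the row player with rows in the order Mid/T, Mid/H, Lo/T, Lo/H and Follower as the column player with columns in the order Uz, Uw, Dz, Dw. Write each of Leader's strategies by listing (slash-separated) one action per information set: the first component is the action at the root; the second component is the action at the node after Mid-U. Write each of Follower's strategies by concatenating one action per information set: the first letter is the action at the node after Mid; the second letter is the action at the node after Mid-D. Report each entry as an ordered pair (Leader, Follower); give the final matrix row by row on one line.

Mid/T: (0,0) (0,0) (1,1) (6,6) | Mid/H: (4,1) (4,1) (1,1) (6,6) | Lo/T: (0,2) (0,2) (0,2) (0,2) | Lo/H: (0,2) (0,2) (0,2) (0,2)

            Uz       Uw       Dz       Dw
Mid/T    (0,0)    (0,0)    (1,1)    (6,6)
Mid/H    (4,1)    (4,1)    (1,1)    (6,6)
 Lo/T    (0,2)    (0,2)    (0,2)    (0,2)
 Lo/H    (0,2)    (0,2)    (0,2)    (0,2)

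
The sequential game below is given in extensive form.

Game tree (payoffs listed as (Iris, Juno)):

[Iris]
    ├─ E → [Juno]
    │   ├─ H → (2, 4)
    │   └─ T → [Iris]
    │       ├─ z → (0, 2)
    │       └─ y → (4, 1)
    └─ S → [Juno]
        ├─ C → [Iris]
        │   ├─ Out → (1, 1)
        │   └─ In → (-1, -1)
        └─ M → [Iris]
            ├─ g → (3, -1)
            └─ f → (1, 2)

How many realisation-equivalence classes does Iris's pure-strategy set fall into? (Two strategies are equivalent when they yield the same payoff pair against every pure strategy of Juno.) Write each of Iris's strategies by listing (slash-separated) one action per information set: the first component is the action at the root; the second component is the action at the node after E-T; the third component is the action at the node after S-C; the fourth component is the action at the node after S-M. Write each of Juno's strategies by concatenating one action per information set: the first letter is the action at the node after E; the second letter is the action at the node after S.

6

Iris has 16 pure strategies: E/z/Out/g, E/z/Out/f, E/z/In/g, E/z/In/f, E/y/Out/g, E/y/Out/f, E/y/In/g, E/y/In/f, S/z/Out/g, S/z/Out/f, S/z/In/g, S/z/In/f, S/y/Out/g, S/y/Out/f, S/y/In/g, S/y/In/f. Columns: HC, HM, TC, TM.
{E/z/Out/g, E/z/Out/f, E/z/In/g, E/z/In/f} → row (2,4) (2,4) (0,2) (0,2)
{E/y/Out/g, E/y/Out/f, E/y/In/g, E/y/In/f} → row (2,4) (2,4) (4,1) (4,1)
{S/z/Out/g, S/y/Out/g} → row (1,1) (3,-1) (1,1) (3,-1)
{S/z/Out/f, S/y/Out/f} → row (1,1) (1,2) (1,1) (1,2)
{S/z/In/g, S/y/In/g} → row (-1,-1) (3,-1) (-1,-1) (3,-1)
{S/z/In/f, S/y/In/f} → row (-1,-1) (1,2) (-1,-1) (1,2)
That's 6 distinct rows out of 16 strategies.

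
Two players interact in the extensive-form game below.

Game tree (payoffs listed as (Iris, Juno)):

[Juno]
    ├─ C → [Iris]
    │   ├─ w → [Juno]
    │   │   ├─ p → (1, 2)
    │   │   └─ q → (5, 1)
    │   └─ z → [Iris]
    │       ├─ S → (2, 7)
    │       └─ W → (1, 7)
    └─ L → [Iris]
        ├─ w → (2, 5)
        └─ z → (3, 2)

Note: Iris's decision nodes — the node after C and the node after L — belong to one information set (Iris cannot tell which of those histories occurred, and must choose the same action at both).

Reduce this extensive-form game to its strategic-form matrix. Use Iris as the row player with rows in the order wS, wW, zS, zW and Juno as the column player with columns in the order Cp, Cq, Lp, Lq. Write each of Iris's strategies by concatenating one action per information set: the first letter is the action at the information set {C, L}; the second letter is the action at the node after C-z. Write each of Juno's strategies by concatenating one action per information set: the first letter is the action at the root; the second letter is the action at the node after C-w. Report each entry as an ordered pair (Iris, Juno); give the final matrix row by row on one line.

wS: (1,2) (5,1) (2,5) (2,5) | wW: (1,2) (5,1) (2,5) (2,5) | zS: (2,7) (2,7) (3,2) (3,2) | zW: (1,7) (1,7) (3,2) (3,2)

Row wS: Cp→(1,2), Cq→(5,1), Lp→(2,5), Lq→(2,5)
Row wW: Cp→(1,2), Cq→(5,1), Lp→(2,5), Lq→(2,5)
Row zS: Cp→(2,7), Cq→(2,7), Lp→(3,2), Lq→(3,2)
Row zW: Cp→(1,7), Cq→(1,7), Lp→(3,2), Lq→(3,2)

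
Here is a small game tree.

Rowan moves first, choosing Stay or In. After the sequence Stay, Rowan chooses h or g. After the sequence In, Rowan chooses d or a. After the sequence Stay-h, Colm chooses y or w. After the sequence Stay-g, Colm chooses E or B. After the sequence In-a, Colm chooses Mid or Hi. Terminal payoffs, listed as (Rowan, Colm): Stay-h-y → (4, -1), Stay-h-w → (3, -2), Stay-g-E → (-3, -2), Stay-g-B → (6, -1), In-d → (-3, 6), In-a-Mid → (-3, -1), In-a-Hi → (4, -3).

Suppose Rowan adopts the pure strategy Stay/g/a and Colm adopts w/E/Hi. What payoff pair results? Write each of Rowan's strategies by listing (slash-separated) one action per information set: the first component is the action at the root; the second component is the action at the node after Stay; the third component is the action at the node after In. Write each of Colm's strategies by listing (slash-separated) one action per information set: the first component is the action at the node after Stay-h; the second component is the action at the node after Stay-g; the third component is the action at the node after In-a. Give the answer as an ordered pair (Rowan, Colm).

(-3, -2)

Trace the play path from the root:
  Rowan plays Stay
  Rowan plays g at [Stay]
  Colm plays E at [Stay-g]
→ terminal payoff (-3, -2).
(Rowan's choice at the node after In is never reached on this path, so it doesn't affect the outcome.)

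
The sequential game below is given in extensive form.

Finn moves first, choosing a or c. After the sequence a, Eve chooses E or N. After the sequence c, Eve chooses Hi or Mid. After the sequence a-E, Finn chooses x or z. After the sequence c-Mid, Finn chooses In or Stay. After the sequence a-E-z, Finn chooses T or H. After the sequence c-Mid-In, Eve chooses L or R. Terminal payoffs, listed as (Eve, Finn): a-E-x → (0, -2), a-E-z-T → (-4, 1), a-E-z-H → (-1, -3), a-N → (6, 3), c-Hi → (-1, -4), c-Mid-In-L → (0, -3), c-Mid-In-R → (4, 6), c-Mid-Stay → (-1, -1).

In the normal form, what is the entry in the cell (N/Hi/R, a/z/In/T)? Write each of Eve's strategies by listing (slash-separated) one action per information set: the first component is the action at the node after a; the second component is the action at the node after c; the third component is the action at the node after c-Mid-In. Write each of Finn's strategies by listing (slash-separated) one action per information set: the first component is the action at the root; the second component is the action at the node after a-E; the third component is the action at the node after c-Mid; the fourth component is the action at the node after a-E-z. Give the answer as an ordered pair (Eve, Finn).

Trace the play path from the root:
  Finn plays a
  Eve plays N at [a]
→ terminal payoff (6, 3).
(Eve's choice at the node after c is never reached on this path, so it doesn't affect the outcome.)

(6, 3)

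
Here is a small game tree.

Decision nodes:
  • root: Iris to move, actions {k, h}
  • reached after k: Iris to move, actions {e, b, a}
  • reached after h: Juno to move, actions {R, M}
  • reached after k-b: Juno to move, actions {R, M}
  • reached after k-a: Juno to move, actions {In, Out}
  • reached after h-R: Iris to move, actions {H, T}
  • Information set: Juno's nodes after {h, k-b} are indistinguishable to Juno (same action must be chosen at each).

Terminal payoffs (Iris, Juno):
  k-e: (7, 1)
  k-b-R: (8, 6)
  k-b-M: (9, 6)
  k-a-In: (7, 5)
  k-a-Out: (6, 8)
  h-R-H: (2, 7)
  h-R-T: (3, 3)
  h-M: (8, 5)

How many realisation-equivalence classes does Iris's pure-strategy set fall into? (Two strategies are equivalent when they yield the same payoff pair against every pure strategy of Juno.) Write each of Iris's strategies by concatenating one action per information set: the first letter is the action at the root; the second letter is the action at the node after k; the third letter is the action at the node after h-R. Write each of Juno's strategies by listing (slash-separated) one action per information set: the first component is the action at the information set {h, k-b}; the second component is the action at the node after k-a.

5

Iris has 12 pure strategies: keH, keT, kbH, kbT, kaH, kaT, heH, heT, hbH, hbT, haH, haT. Columns: R/In, R/Out, M/In, M/Out.
{keH, keT} → row (7,1) (7,1) (7,1) (7,1)
{kbH, kbT} → row (8,6) (8,6) (9,6) (9,6)
{kaH, kaT} → row (7,5) (6,8) (7,5) (6,8)
{heH, hbH, haH} → row (2,7) (2,7) (8,5) (8,5)
{heT, hbT, haT} → row (3,3) (3,3) (8,5) (8,5)
That's 5 distinct rows out of 12 strategies.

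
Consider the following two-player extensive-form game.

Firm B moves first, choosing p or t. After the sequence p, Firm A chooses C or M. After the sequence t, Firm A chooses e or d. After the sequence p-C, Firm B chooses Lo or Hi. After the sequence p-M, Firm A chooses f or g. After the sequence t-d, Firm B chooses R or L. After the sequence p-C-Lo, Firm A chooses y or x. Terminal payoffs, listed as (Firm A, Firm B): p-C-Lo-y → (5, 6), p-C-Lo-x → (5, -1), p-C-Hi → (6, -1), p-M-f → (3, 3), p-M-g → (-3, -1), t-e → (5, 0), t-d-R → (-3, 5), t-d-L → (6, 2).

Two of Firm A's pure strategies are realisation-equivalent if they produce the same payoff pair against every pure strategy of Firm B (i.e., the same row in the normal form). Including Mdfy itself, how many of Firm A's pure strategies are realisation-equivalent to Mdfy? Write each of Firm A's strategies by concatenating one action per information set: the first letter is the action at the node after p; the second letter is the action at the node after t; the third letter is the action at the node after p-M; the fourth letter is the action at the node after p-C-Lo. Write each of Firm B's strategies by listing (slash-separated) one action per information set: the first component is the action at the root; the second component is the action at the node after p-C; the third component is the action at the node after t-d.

Row for Mdfy (columns p/Lo/R, p/Lo/L, p/Hi/R, p/Hi/L, t/Lo/R, t/Lo/L, t/Hi/R, t/Hi/L): (3,3) (3,3) (3,3) (3,3) (-3,5) (6,2) (-3,5) (6,2).
Under Mdfy, Firm A's choice at the node after p-C-Lo can never be reached regardless of what Firm B does, so varying those choices leaves every outcome unchanged.
Holding the reachable choices fixed and varying the unreachable one freely already gives 2 equivalent strategies.
No other strategy reproduces this row, so those 2 are the full class: Mdfy, Mdfx.

2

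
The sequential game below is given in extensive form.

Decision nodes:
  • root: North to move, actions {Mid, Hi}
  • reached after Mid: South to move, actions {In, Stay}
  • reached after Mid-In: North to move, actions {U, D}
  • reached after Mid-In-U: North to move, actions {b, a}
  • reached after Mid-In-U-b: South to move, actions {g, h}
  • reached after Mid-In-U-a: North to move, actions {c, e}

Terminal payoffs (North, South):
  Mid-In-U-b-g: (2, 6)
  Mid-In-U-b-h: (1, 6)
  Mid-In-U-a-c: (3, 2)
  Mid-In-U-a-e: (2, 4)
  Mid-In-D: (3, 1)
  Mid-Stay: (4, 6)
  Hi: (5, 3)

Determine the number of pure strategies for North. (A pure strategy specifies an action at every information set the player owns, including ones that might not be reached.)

North owns the root with actions {Mid, Hi} — two choices.
North owns the node after Mid-In with actions {U, D} — two choices.
North owns the node after Mid-In-U with actions {b, a} — two choices.
North owns the node after Mid-In-U-a with actions {c, e} — two choices.
A pure strategy fixes one action at each information set independently, so the count is the product 2 × 2 × 2 × 2 = 16.
(For reference, South has 4 pure strategies, giving a 16×4 normal-form matrix.)

16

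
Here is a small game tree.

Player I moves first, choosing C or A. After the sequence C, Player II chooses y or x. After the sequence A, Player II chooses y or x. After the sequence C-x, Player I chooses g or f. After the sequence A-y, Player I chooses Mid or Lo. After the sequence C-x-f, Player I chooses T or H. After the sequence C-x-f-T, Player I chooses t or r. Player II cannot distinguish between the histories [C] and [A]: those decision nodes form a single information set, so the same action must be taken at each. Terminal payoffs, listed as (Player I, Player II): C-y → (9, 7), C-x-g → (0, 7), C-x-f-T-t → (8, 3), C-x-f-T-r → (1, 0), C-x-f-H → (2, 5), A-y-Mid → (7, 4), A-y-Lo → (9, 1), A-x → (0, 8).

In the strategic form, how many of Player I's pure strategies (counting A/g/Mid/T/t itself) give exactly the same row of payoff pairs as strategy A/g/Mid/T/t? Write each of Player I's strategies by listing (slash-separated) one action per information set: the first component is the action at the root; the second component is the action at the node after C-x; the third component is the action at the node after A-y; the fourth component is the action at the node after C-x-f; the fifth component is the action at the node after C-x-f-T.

8

Row for A/g/Mid/T/t (columns y, x): (7,4) (0,8).
Under A/g/Mid/T/t, Player I's choice at the node after C-x and at the node after C-x-f and at the node after C-x-f-T can never be reached regardless of what Player II does, so varying those choices leaves every outcome unchanged.
Holding the reachable choices fixed and varying the unreachable ones freely already gives 2 × 2 × 2 = 8 equivalent strategies.
No other strategy reproduces this row, so those 8 are the full class: A/g/Mid/T/t, A/g/Mid/T/r, A/g/Mid/H/t, A/g/Mid/H/r, A/f/Mid/T/t, A/f/Mid/T/r, A/f/Mid/H/t, A/f/Mid/H/r.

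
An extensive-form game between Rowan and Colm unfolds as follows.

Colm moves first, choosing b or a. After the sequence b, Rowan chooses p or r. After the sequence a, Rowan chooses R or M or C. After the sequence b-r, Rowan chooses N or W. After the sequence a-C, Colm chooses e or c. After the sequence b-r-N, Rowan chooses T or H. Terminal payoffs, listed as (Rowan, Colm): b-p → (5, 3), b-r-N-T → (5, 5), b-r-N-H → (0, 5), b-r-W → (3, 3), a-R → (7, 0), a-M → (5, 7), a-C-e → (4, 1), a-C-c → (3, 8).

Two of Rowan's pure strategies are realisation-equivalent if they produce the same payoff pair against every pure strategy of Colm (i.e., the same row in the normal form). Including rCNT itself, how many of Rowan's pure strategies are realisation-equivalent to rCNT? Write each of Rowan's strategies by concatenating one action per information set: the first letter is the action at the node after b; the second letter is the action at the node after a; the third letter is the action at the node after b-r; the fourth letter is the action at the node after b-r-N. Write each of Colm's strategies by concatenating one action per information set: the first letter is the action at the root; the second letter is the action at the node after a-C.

Row for rCNT (columns be, bc, ae, ac): (5,5) (5,5) (4,1) (3,8).
Every one of Rowan's information sets is on the play path for some reply by Colm when Rowan follows rCNT.
Changing the action at any of them therefore changes at least one column, so only rCNT itself gives this row.

1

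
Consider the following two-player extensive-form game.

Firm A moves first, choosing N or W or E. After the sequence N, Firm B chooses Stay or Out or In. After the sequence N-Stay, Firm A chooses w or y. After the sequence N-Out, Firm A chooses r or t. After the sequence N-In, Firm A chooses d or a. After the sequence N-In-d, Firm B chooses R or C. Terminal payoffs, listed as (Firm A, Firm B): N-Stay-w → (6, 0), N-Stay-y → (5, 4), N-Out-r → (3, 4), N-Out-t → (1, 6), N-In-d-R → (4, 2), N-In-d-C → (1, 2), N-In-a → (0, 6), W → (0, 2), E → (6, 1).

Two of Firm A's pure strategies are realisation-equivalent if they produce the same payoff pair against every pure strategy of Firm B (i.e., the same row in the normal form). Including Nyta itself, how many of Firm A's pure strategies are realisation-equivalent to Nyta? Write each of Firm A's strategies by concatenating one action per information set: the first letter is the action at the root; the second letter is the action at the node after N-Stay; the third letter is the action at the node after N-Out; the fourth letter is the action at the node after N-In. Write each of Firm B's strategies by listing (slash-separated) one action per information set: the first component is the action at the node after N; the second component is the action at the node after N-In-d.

1

Row for Nyta (columns Stay/R, Stay/C, Out/R, Out/C, In/R, In/C): (5,4) (5,4) (1,6) (1,6) (0,6) (0,6).
Every one of Firm A's information sets is on the play path for some reply by Firm B when Firm A follows Nyta.
Changing the action at any of them therefore changes at least one column, so only Nyta itself gives this row.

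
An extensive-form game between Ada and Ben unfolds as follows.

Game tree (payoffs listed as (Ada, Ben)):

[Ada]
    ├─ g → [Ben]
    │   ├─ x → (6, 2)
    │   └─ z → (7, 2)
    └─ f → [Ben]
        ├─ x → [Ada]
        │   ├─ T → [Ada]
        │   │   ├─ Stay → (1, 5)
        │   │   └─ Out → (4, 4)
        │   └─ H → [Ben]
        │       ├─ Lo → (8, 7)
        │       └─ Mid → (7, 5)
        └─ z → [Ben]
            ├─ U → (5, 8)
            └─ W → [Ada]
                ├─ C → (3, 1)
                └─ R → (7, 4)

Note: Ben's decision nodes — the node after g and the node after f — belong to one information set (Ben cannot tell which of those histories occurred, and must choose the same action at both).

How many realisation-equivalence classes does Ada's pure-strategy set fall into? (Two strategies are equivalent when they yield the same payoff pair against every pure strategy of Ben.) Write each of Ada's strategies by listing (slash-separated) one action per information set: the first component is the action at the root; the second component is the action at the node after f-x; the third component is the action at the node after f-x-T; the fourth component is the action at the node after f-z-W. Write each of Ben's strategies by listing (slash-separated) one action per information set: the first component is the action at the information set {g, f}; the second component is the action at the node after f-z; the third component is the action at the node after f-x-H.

Ada has 16 pure strategies: g/T/Stay/C, g/T/Stay/R, g/T/Out/C, g/T/Out/R, g/H/Stay/C, g/H/Stay/R, g/H/Out/C, g/H/Out/R, f/T/Stay/C, f/T/Stay/R, f/T/Out/C, f/T/Out/R, f/H/Stay/C, f/H/Stay/R, f/H/Out/C, f/H/Out/R. Columns: x/U/Lo, x/U/Mid, x/W/Lo, x/W/Mid, z/U/Lo, z/U/Mid, z/W/Lo, z/W/Mid.
{g/T/Stay/C, g/T/Stay/R, g/T/Out/C, g/T/Out/R, g/H/Stay/C, g/H/Stay/R, g/H/Out/C, g/H/Out/R} → row (6,2) (6,2) (6,2) (6,2) (7,2) (7,2) (7,2) (7,2)
{f/T/Stay/C} → row (1,5) (1,5) (1,5) (1,5) (5,8) (5,8) (3,1) (3,1)
{f/T/Stay/R} → row (1,5) (1,5) (1,5) (1,5) (5,8) (5,8) (7,4) (7,4)
{f/T/Out/C} → row (4,4) (4,4) (4,4) (4,4) (5,8) (5,8) (3,1) (3,1)
{f/T/Out/R} → row (4,4) (4,4) (4,4) (4,4) (5,8) (5,8) (7,4) (7,4)
{f/H/Stay/C, f/H/Out/C} → row (8,7) (7,5) (8,7) (7,5) (5,8) (5,8) (3,1) (3,1)
{f/H/Stay/R, f/H/Out/R} → row (8,7) (7,5) (8,7) (7,5) (5,8) (5,8) (7,4) (7,4)
That's 7 distinct rows out of 16 strategies.

7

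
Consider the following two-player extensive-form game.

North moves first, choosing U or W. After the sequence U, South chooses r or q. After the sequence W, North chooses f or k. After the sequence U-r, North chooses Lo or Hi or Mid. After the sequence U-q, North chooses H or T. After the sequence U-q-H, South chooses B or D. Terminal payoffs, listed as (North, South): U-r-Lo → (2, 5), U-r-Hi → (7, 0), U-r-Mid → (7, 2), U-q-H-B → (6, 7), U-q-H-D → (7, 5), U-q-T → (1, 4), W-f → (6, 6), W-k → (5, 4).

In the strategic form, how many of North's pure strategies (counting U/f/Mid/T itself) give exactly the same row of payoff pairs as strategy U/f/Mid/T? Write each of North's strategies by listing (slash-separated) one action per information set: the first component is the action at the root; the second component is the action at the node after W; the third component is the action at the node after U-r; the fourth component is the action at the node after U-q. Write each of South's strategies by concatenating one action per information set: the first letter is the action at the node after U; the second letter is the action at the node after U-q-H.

2

Row for U/f/Mid/T (columns rB, rD, qB, qD): (7,2) (7,2) (1,4) (1,4).
Under U/f/Mid/T, North's choice at the node after W can never be reached regardless of what South does, so varying those choices leaves every outcome unchanged.
Holding the reachable choices fixed and varying the unreachable one freely already gives 2 equivalent strategies.
No other strategy reproduces this row, so those 2 are the full class: U/f/Mid/T, U/k/Mid/T.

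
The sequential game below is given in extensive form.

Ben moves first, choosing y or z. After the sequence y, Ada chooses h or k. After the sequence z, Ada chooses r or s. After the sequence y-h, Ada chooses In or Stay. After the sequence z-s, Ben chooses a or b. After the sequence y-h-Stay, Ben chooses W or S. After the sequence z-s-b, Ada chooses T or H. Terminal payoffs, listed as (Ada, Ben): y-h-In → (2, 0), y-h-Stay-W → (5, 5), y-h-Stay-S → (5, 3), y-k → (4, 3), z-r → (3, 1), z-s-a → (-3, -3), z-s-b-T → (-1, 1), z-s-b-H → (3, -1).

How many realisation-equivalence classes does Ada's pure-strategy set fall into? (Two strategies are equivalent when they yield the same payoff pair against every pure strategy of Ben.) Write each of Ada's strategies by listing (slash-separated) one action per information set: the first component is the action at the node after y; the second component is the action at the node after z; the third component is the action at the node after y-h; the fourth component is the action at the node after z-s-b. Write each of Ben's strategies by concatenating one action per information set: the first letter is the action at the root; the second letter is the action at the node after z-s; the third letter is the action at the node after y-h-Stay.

9

Ada has 16 pure strategies: h/r/In/T, h/r/In/H, h/r/Stay/T, h/r/Stay/H, h/s/In/T, h/s/In/H, h/s/Stay/T, h/s/Stay/H, k/r/In/T, k/r/In/H, k/r/Stay/T, k/r/Stay/H, k/s/In/T, k/s/In/H, k/s/Stay/T, k/s/Stay/H. Columns: yaW, yaS, ybW, ybS, zaW, zaS, zbW, zbS.
{h/r/In/T, h/r/In/H} → row (2,0) (2,0) (2,0) (2,0) (3,1) (3,1) (3,1) (3,1)
{h/r/Stay/T, h/r/Stay/H} → row (5,5) (5,3) (5,5) (5,3) (3,1) (3,1) (3,1) (3,1)
{h/s/In/T} → row (2,0) (2,0) (2,0) (2,0) (-3,-3) (-3,-3) (-1,1) (-1,1)
{h/s/In/H} → row (2,0) (2,0) (2,0) (2,0) (-3,-3) (-3,-3) (3,-1) (3,-1)
{h/s/Stay/T} → row (5,5) (5,3) (5,5) (5,3) (-3,-3) (-3,-3) (-1,1) (-1,1)
{h/s/Stay/H} → row (5,5) (5,3) (5,5) (5,3) (-3,-3) (-3,-3) (3,-1) (3,-1)
{k/r/In/T, k/r/In/H, k/r/Stay/T, k/r/Stay/H} → row (4,3) (4,3) (4,3) (4,3) (3,1) (3,1) (3,1) (3,1)
{k/s/In/T, k/s/Stay/T} → row (4,3) (4,3) (4,3) (4,3) (-3,-3) (-3,-3) (-1,1) (-1,1)
{k/s/In/H, k/s/Stay/H} → row (4,3) (4,3) (4,3) (4,3) (-3,-3) (-3,-3) (3,-1) (3,-1)
That's 9 distinct rows out of 16 strategies.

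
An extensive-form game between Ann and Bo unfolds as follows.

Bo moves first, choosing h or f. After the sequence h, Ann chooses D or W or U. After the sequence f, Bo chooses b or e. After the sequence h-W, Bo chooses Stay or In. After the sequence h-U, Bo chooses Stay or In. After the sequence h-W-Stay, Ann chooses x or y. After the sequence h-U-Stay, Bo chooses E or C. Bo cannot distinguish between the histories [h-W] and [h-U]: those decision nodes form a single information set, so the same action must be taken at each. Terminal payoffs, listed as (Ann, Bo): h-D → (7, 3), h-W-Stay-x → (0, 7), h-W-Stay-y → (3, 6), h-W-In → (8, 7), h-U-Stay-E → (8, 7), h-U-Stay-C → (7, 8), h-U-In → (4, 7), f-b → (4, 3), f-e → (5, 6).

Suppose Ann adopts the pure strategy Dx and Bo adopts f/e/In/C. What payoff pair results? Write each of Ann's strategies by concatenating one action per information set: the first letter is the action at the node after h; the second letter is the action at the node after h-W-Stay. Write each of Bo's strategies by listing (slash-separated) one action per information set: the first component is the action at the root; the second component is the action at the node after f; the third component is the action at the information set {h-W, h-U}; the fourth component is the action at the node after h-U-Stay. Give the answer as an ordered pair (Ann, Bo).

(5, 6)

Trace the play path from the root:
  Bo plays f
  Bo plays e at [f]
→ terminal payoff (5, 6).
(Ann's choice at the node after h is never reached on this path, so it doesn't affect the outcome.)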